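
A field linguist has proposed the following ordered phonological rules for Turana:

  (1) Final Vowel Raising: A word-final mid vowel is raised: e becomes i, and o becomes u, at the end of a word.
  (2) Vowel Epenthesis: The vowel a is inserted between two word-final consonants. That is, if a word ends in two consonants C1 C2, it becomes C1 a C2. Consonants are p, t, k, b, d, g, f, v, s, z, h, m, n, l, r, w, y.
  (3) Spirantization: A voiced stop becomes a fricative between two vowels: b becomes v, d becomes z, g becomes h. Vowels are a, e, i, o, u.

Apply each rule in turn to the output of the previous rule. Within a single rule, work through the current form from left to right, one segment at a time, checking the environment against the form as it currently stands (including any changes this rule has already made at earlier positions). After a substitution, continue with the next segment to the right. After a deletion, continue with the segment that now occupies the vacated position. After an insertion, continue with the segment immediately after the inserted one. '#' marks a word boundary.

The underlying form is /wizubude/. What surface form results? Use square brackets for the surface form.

[wizuvuzi]

(1) Final Vowel Raising: [wizubude] → [wizubudi]
(2) Vowel Epenthesis: no change — [wizubudi]
(3) Spirantization: [wizubudi] → [wizuvuzi]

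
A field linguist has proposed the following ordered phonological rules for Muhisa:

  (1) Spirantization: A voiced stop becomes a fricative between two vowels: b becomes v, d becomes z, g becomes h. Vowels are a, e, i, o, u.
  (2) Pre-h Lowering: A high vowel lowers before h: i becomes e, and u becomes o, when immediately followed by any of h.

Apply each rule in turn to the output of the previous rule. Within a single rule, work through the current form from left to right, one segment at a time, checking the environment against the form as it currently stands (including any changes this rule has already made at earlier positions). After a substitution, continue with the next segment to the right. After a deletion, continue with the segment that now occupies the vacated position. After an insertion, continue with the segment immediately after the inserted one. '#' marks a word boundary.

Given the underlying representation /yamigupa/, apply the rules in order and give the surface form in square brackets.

(1) Spirantization: [yamigupa] → [yamihupa]
(2) Pre-h Lowering: [yamihupa] → [yamehupa]

[yamehupa]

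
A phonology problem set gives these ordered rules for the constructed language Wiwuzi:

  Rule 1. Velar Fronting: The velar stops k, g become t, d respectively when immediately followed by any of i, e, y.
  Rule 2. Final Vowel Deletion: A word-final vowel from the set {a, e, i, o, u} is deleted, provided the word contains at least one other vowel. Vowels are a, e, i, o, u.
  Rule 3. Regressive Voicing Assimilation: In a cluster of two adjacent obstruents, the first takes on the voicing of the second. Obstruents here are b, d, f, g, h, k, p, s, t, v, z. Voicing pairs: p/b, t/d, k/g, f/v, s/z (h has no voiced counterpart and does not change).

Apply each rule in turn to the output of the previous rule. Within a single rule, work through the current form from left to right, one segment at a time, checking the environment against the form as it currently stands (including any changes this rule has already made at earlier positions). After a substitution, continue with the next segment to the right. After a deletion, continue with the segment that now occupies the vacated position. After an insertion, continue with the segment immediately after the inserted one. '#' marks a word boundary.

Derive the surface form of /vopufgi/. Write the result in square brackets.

[vopuvd]

Rule 1 Velar Fronting: [vopufgi] → [vopufdi]
Rule 2 Final Vowel Deletion: [vopufdi] → [vopufd]
Rule 3 Regressive Voicing Assimilation: [vopufd] → [vopuvd]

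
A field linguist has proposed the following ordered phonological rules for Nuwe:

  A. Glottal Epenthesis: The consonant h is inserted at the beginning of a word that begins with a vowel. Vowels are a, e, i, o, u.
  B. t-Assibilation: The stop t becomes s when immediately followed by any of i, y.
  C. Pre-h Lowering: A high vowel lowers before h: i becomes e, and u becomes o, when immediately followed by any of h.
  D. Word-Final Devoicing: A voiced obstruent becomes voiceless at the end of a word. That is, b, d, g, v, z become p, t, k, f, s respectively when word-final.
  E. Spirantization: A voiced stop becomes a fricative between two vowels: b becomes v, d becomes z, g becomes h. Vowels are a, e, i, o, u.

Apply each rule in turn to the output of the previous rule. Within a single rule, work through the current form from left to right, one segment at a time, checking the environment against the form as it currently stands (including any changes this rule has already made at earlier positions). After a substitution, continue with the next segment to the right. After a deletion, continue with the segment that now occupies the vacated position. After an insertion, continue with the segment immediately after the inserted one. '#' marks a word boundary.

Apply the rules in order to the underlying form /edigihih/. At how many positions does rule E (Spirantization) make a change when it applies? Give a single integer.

A Glottal Epenthesis: [edigihih] → [hedigihih]
B t-Assibilation: no change — [hedigihih]
C Pre-h Lowering: [hedigihih] → [hedigeheh]
D Word-Final Devoicing: no change — [hedigeheh]
E Spirantization: [hedigeheh] → [heziheheh]
Rule E changed 2 position(s).

2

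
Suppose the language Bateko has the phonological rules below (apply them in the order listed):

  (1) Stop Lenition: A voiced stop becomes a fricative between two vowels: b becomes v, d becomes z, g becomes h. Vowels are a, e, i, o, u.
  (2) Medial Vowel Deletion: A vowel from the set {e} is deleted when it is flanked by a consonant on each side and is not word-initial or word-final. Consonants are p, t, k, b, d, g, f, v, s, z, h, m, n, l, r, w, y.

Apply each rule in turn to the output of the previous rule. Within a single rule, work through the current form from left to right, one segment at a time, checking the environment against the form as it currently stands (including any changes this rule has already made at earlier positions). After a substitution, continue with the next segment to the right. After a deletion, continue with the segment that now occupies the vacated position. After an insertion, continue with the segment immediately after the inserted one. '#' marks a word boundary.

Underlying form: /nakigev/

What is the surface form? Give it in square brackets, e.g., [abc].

(1) Stop Lenition: [nakigev] → [nakihev]
(2) Medial Vowel Deletion: [nakihev] → [nakihv]

[nakihv]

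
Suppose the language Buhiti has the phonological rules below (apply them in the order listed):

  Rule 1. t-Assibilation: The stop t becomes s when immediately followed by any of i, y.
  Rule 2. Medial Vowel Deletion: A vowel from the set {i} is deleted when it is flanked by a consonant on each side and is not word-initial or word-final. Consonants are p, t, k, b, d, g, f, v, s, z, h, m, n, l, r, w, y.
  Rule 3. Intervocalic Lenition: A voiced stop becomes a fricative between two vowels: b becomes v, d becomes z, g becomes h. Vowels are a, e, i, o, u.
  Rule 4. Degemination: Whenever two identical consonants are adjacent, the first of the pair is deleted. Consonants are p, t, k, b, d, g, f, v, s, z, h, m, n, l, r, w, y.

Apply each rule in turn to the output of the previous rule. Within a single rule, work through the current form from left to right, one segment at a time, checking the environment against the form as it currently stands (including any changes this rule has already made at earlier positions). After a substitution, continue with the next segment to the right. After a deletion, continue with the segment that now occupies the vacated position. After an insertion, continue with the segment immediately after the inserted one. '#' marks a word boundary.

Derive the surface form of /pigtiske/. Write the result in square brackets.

[pgske]

Rule 1 t-Assibilation: [pigtiske] → [pigsiske]
Rule 2 Medial Vowel Deletion: [pigsiske] → [pgsske]
Rule 3 Intervocalic Lenition: no change — [pgsske]
Rule 4 Degemination: [pgsske] → [pgske]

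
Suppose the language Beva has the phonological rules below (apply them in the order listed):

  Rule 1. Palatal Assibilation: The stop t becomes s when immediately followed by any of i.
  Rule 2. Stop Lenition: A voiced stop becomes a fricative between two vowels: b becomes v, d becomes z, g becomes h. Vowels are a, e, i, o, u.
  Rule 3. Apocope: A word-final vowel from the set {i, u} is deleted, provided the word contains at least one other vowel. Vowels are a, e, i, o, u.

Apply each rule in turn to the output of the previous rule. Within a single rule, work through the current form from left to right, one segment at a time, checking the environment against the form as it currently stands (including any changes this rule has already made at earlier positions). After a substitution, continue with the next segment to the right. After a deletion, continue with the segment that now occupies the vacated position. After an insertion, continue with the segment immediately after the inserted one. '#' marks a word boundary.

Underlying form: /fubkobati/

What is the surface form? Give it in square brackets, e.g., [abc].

[fubkovas]

Rule 1 Palatal Assibilation: [fubkobati] → [fubkobasi]
Rule 2 Stop Lenition: [fubkobasi] → [fubkovasi]
Rule 3 Apocope: [fubkovasi] → [fubkovas]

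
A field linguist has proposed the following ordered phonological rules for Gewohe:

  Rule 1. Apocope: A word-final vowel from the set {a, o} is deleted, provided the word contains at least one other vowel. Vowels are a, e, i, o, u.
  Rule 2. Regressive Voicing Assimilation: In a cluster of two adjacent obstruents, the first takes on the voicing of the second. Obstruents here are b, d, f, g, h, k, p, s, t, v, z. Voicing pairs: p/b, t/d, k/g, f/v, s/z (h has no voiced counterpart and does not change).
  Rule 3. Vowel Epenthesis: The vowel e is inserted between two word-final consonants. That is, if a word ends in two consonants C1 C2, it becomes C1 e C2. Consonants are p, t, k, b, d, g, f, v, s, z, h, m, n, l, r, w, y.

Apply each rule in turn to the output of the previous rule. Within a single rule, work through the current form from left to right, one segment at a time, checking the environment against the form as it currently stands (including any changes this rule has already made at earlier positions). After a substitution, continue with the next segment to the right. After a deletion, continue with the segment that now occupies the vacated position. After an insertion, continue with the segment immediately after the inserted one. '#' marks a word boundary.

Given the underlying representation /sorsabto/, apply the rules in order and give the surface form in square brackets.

[sorsapet]

Rule 1 Apocope: [sorsabto] → [sorsabt]
Rule 2 Regressive Voicing Assimilation: [sorsabt] → [sorsapt]
Rule 3 Vowel Epenthesis: [sorsapt] → [sorsapet]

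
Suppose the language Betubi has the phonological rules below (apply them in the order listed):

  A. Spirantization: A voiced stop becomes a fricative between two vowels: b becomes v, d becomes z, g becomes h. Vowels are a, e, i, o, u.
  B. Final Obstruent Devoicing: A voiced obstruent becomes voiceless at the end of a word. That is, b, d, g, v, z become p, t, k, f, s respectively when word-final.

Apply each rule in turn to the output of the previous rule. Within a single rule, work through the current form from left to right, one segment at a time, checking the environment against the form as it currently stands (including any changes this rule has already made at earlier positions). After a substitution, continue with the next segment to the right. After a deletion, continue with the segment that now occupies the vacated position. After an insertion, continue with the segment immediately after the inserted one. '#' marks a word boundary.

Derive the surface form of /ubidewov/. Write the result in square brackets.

A Spirantization: [ubidewov] → [uvizewov]
B Final Obstruent Devoicing: [uvizewov] → [uvizewof]

[uvizewof]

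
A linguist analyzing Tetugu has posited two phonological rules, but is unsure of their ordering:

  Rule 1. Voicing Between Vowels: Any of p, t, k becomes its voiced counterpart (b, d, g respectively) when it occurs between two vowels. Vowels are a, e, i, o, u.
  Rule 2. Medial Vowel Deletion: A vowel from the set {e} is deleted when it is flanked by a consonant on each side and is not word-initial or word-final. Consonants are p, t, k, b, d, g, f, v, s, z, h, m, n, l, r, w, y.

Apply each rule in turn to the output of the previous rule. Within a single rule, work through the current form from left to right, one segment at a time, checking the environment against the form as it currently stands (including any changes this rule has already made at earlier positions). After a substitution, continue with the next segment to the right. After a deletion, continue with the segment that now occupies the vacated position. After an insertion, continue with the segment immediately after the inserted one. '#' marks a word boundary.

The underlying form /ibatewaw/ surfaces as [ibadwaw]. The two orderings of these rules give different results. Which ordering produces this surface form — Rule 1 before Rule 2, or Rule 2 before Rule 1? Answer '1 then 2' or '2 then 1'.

1 then 2

Order 1 then 2:
  1 Voicing Between Vowels: [ibatewaw] → [ibadewaw]
  2 Medial Vowel Deletion: [ibadewaw] → [ibadwaw]
  result: [ibadwaw]
Order 2 then 1:
  2 Medial Vowel Deletion: [ibatewaw] → [ibatwaw]
  1 Voicing Between Vowels: no change — [ibatwaw]
  result: [ibatwaw]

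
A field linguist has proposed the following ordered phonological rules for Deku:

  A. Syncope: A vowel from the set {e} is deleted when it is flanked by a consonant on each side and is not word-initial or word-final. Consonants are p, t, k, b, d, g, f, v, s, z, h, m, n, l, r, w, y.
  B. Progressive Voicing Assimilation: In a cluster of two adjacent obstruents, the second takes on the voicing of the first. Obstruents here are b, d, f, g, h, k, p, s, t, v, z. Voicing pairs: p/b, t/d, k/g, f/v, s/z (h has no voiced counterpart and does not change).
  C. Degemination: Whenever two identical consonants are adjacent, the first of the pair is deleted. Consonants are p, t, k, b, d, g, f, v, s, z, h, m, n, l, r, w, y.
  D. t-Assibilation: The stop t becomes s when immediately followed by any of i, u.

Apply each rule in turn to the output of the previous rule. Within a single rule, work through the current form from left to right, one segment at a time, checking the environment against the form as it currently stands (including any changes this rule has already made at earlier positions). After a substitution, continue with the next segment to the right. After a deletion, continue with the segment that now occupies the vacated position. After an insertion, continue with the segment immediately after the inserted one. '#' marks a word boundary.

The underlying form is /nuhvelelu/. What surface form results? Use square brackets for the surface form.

A Syncope: [nuhvelelu] → [nuhvllu]
B Progressive Voicing Assimilation: [nuhvllu] → [nuhfllu]
C Degemination: [nuhfllu] → [nuhflu]
D t-Assibilation: no change — [nuhflu]

[nuhflu]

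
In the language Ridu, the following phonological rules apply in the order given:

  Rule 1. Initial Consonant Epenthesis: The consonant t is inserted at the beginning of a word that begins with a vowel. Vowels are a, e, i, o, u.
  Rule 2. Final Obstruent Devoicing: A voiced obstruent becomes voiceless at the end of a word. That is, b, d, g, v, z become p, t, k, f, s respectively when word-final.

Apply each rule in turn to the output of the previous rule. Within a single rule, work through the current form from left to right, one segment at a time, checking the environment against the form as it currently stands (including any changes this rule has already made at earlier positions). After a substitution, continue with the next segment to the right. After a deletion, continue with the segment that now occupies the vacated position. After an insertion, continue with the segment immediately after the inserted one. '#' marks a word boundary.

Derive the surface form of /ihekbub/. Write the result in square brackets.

[tihekbup]

Rule 1 Initial Consonant Epenthesis: [ihekbub] → [tihekbub]
Rule 2 Final Obstruent Devoicing: [tihekbub] → [tihekbup]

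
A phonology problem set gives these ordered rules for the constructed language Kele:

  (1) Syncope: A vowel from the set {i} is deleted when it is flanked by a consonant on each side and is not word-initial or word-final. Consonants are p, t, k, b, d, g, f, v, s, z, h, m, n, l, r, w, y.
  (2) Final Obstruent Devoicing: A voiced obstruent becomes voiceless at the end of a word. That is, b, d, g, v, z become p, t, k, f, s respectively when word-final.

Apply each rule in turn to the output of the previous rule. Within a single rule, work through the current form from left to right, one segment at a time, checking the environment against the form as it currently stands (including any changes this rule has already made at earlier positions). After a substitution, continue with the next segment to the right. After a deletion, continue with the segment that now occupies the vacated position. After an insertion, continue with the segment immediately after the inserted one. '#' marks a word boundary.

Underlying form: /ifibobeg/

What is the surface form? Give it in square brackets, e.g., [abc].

[ifbobek]

(1) Syncope: [ifibobeg] → [ifbobeg]
(2) Final Obstruent Devoicing: [ifbobeg] → [ifbobek]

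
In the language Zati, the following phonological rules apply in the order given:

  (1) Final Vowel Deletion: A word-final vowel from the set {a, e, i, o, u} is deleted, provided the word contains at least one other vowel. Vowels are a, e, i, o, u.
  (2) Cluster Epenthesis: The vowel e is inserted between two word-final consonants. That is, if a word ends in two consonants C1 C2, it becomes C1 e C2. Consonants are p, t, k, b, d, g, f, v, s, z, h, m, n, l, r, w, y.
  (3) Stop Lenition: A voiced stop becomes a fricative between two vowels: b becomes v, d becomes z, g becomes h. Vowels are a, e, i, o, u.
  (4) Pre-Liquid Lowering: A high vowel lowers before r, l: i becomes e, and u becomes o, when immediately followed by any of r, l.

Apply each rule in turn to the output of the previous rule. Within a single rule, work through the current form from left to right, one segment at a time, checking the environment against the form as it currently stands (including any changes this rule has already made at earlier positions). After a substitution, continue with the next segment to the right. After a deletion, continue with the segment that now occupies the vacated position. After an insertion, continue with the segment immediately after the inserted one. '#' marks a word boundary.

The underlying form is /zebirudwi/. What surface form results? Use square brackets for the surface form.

(1) Final Vowel Deletion: [zebirudwi] → [zebirudw]
(2) Cluster Epenthesis: [zebirudw] → [zebirudew]
(3) Stop Lenition: [zebirudew] → [zeviruzew]
(4) Pre-Liquid Lowering: [zeviruzew] → [zeveruzew]

[zeveruzew]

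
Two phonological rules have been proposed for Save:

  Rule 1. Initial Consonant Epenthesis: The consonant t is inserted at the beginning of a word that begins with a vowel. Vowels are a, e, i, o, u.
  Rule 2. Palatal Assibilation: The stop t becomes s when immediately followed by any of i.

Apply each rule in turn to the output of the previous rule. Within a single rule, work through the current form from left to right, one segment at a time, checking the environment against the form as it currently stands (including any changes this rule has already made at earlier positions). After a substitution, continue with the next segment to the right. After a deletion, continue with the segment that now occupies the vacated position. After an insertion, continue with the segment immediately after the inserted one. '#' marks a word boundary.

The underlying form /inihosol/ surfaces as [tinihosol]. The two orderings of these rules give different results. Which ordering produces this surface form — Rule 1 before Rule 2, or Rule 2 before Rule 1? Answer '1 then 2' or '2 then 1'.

Order 1 then 2:
  1 Initial Consonant Epenthesis: [inihosol] → [tinihosol]
  2 Palatal Assibilation: [tinihosol] → [sinihosol]
  result: [sinihosol]
Order 2 then 1:
  2 Palatal Assibilation: no change — [inihosol]
  1 Initial Consonant Epenthesis: [inihosol] → [tinihosol]
  result: [tinihosol]

2 then 1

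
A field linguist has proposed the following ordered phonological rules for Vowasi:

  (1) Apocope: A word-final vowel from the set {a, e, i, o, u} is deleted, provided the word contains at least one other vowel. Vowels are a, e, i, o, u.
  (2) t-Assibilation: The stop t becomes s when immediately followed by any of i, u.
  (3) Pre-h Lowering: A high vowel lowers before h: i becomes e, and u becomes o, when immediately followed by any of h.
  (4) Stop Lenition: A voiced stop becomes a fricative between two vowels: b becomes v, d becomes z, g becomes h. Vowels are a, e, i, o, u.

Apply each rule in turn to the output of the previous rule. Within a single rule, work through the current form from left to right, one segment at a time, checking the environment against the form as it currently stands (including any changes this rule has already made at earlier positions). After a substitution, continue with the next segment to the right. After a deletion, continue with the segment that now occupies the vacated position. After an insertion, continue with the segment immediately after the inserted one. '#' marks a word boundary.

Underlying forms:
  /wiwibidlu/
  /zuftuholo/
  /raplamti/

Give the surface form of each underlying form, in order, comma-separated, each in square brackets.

/wiwibidlu/:
  (1) Apocope: [wiwibidlu] → [wiwibidl]
  (2) t-Assibilation: no change — [wiwibidl]
  (3) Pre-h Lowering: no change — [wiwibidl]
  (4) Stop Lenition: [wiwibidl] → [wiwividl]
/zuftuholo/:
  (1) Apocope: [zuftuholo] → [zuftuhol]
  (2) t-Assibilation: [zuftuhol] → [zufsuhol]
  (3) Pre-h Lowering: [zufsuhol] → [zufsohol]
  (4) Stop Lenition: no change — [zufsohol]
/raplamti/:
  (1) Apocope: [raplamti] → [raplamt]
  (2) t-Assibilation: no change — [raplamt]
  (3) Pre-h Lowering: no change — [raplamt]
  (4) Stop Lenition: no change — [raplamt]

[wiwividl], [zufsohol], [raplamt]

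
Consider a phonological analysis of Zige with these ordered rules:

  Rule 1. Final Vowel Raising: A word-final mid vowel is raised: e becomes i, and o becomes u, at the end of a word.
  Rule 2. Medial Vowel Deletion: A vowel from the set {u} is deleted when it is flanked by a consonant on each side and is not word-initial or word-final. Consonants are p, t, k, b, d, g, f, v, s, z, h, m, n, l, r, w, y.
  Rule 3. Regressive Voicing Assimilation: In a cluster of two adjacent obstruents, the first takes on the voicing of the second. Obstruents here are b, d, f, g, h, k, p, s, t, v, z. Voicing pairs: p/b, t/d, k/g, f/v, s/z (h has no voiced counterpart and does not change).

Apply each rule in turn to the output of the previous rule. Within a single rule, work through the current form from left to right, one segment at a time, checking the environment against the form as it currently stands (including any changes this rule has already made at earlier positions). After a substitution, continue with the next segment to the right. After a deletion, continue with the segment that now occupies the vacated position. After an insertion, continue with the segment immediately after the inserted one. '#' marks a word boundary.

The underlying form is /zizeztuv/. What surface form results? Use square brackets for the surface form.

Rule 1 Final Vowel Raising: no change — [zizeztuv]
Rule 2 Medial Vowel Deletion: [zizeztuv] → [zizeztv]
Rule 3 Regressive Voicing Assimilation: [zizeztv] → [zizesdv]

[zizesdv]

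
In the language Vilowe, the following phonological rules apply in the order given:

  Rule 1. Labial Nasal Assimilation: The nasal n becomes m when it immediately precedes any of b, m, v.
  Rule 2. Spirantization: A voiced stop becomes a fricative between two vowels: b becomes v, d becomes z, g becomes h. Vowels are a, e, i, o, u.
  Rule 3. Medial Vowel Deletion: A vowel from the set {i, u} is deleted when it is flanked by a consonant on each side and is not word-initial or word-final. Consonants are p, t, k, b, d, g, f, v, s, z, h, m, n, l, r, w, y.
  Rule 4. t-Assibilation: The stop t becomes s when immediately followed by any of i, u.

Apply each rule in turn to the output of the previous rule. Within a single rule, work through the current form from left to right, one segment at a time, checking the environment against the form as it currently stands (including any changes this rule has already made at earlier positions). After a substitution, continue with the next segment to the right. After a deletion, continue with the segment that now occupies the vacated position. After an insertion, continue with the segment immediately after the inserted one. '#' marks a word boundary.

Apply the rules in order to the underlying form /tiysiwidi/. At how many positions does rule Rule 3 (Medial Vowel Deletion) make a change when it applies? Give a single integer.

Rule 1 Labial Nasal Assimilation: no change — [tiysiwidi]
Rule 2 Spirantization: [tiysiwidi] → [tiysiwizi]
Rule 3 Medial Vowel Deletion: [tiysiwizi] → [tyswzi]
Rule 4 t-Assibilation: no change — [tyswzi]
Rule Rule 3 changed 3 position(s).

3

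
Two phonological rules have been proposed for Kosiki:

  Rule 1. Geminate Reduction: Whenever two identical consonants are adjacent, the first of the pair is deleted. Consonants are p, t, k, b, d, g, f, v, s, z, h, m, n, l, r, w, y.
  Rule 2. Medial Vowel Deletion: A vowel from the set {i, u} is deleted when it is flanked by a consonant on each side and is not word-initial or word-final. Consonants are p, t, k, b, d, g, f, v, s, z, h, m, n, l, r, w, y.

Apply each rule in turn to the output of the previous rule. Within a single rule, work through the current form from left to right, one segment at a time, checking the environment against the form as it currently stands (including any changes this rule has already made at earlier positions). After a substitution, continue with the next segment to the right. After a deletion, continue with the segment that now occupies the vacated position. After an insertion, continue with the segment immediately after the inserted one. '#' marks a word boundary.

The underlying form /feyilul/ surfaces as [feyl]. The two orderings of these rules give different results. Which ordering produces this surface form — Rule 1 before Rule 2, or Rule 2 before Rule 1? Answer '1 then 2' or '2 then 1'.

Order 1 then 2:
  1 Geminate Reduction: no change — [feyilul]
  2 Medial Vowel Deletion: [feyilul] → [feyll]
  result: [feyll]
Order 2 then 1:
  2 Medial Vowel Deletion: [feyilul] → [feyll]
  1 Geminate Reduction: [feyll] → [feyl]
  result: [feyl]

2 then 1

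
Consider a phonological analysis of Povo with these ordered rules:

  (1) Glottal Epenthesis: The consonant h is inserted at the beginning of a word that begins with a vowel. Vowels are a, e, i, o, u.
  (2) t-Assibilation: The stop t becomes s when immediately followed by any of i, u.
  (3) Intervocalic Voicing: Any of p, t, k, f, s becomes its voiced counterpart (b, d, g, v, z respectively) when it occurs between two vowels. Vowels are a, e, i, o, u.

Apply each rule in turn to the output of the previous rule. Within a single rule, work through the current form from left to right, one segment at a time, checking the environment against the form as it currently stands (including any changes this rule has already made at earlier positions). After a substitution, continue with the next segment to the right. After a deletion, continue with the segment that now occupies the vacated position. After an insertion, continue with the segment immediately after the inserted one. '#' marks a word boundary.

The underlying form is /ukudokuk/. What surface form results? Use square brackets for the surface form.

[hugudoguk]

(1) Glottal Epenthesis: [ukudokuk] → [hukudokuk]
(2) t-Assibilation: no change — [hukudokuk]
(3) Intervocalic Voicing: [hukudokuk] → [hugudoguk]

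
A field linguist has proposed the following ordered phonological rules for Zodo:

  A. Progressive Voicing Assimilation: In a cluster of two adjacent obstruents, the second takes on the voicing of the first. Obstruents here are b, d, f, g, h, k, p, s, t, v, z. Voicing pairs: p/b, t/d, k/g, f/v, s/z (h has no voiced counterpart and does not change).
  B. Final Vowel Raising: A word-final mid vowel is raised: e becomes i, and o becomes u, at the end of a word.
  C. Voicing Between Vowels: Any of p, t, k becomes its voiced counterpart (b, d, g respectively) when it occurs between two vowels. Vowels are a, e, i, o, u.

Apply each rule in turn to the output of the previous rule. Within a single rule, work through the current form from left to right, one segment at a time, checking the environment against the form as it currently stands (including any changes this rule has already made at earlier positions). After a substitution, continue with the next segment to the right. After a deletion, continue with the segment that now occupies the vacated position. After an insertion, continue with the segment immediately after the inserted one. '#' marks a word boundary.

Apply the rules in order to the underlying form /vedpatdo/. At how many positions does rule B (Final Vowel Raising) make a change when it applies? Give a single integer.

A Progressive Voicing Assimilation: [vedpatdo] → [vedbatto]
B Final Vowel Raising: [vedbatto] → [vedbattu]
C Voicing Between Vowels: no change — [vedbattu]
Rule B changed 1 position(s).

1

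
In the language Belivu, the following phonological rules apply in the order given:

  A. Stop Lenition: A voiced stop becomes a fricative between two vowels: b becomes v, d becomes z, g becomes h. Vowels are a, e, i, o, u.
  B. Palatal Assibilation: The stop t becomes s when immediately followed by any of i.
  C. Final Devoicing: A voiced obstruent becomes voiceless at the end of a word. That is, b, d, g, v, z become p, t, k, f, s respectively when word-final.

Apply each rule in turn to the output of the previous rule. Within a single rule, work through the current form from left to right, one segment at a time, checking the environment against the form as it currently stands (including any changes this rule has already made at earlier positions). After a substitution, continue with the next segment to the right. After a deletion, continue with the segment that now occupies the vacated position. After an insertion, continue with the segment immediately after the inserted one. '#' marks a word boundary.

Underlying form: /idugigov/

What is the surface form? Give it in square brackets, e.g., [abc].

[izuhihof]

A Stop Lenition: [idugigov] → [izuhihov]
B Palatal Assibilation: no change — [izuhihov]
C Final Devoicing: [izuhihov] → [izuhihof]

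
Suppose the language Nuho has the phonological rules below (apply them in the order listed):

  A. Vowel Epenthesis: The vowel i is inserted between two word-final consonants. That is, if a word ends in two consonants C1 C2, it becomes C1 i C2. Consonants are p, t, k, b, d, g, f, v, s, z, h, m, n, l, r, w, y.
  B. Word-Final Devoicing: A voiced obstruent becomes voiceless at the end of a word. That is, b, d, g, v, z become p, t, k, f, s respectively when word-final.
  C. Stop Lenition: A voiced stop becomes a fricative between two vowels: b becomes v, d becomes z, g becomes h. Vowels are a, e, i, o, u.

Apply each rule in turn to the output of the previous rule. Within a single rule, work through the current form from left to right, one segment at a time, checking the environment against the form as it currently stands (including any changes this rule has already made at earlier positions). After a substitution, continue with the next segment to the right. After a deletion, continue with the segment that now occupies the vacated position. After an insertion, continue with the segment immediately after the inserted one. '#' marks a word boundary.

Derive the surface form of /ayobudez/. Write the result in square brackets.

[ayovuzes]

A Vowel Epenthesis: no change — [ayobudez]
B Word-Final Devoicing: [ayobudez] → [ayobudes]
C Stop Lenition: [ayobudes] → [ayovuzes]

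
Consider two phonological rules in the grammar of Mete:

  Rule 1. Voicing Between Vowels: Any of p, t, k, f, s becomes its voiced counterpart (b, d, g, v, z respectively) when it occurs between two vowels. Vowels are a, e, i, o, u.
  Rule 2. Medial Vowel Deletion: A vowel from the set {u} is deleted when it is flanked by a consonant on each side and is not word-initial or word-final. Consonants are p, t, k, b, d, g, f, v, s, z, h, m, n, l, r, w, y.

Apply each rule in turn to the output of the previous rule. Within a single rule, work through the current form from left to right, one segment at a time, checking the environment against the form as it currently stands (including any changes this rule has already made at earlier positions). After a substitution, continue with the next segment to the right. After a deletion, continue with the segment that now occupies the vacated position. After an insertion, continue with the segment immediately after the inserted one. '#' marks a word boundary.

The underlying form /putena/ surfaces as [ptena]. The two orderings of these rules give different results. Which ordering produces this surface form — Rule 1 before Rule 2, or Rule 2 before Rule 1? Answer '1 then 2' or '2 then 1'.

Order 1 then 2:
  1 Voicing Between Vowels: [putena] → [pudena]
  2 Medial Vowel Deletion: [pudena] → [pdena]
  result: [pdena]
Order 2 then 1:
  2 Medial Vowel Deletion: [putena] → [ptena]
  1 Voicing Between Vowels: no change — [ptena]
  result: [ptena]

2 then 1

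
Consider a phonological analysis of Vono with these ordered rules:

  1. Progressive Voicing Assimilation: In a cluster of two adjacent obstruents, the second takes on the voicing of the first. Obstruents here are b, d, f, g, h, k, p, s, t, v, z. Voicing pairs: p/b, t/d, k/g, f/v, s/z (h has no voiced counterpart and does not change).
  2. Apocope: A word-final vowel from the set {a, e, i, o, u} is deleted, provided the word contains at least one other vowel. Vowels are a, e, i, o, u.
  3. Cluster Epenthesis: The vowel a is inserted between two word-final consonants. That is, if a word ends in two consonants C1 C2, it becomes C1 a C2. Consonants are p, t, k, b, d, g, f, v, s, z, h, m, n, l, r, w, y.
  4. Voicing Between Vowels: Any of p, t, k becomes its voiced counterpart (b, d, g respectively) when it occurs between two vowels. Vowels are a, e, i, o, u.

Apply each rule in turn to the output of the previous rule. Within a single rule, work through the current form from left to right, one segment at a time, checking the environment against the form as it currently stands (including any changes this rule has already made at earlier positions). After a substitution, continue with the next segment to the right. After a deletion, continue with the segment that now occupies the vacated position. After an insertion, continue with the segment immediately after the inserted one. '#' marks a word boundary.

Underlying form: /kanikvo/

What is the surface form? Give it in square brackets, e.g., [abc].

[kanigaf]

1 Progressive Voicing Assimilation: [kanikvo] → [kanikfo]
2 Apocope: [kanikfo] → [kanikf]
3 Cluster Epenthesis: [kanikf] → [kanikaf]
4 Voicing Between Vowels: [kanikaf] → [kanigaf]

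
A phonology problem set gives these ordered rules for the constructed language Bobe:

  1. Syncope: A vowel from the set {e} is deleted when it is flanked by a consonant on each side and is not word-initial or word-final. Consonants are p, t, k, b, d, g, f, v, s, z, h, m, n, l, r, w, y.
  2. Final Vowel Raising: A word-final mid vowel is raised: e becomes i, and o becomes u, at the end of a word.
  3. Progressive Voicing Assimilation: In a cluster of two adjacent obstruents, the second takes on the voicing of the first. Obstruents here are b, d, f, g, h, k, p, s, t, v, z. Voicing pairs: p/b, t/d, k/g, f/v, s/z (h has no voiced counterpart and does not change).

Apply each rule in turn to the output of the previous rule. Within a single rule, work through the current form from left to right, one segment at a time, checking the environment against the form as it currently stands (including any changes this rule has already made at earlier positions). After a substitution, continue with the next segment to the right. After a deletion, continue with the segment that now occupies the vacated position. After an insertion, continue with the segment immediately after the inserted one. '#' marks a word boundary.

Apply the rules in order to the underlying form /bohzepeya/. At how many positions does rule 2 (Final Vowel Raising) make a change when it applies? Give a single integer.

1 Syncope: [bohzepeya] → [bohzpya]
2 Final Vowel Raising: no change — [bohzpya]
3 Progressive Voicing Assimilation: [bohzpya] → [bohspya]
Rule 2 changed 0 position(s).

0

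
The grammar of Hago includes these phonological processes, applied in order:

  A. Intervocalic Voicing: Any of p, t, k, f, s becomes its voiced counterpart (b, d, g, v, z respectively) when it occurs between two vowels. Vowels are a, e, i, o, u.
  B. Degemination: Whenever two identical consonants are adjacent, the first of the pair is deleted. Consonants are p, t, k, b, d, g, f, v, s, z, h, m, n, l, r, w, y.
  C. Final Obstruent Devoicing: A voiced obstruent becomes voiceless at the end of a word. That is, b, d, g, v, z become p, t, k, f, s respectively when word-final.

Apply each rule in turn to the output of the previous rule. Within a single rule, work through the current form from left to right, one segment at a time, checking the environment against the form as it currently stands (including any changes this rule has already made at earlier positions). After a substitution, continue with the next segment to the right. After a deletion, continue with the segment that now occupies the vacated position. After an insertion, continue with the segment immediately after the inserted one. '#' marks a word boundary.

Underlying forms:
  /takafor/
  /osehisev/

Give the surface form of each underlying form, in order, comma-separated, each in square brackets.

[tagavor], [ozehizef]

/takafor/:
  A Intervocalic Voicing: [takafor] → [tagavor]
  B Degemination: no change — [tagavor]
  C Final Obstruent Devoicing: no change — [tagavor]
/osehisev/:
  A Intervocalic Voicing: [osehisev] → [ozehizev]
  B Degemination: no change — [ozehizev]
  C Final Obstruent Devoicing: [ozehizev] → [ozehizef]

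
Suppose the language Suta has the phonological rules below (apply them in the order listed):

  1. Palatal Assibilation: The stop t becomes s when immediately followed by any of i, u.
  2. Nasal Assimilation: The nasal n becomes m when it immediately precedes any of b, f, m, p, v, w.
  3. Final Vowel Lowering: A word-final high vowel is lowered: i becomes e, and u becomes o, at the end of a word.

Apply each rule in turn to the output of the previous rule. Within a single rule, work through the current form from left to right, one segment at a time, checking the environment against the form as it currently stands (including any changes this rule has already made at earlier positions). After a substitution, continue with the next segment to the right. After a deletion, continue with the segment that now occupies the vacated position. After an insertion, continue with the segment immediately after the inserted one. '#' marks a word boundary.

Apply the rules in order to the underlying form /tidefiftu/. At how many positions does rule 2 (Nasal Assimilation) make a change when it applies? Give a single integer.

0

1 Palatal Assibilation: [tidefiftu] → [sidefifsu]
2 Nasal Assimilation: no change — [sidefifsu]
3 Final Vowel Lowering: [sidefifsu] → [sidefifso]
Rule 2 changed 0 position(s).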